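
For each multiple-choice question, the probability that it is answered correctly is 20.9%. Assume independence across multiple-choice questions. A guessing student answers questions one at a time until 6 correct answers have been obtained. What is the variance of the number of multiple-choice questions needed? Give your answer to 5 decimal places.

Y = total multiple-choice questions until the sixth success; negative binomial with r=6, p=0.209.
Var(Y) = r(1−p)/p² = 6·0.791 / 0.209² = 108.6513587

108.65136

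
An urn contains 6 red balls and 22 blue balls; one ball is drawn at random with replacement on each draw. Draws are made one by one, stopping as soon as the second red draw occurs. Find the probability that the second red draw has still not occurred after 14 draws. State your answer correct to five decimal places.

0.16466

Needing more than 14 draws ⇔ fewer than 2 successes in the first 14. With X ~ Binomial(14, 0.214286), P(Y > 14) = P(X ≤ 1).
  k=0: C(14,0)·0.214286^0·0.785714^14 = 0.0341747
  k=1: C(14,1)·0.214286^1·0.785714^13 = 0.1304853
P(X ≤ 1) = 0.1646601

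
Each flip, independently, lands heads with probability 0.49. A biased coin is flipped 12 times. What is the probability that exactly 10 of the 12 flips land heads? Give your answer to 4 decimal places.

X ~ Binomial(n=12, p=0.49).
P(X=10) = C(12,10) · p^10 · (1−p)^2
= 66 · 0.00079792 · 0.2601 = 0.013698

0.0137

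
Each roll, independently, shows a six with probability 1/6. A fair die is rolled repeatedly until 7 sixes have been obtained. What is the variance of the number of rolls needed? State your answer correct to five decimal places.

Y = total rolls until the seventh success; negative binomial with r=7, p=0.166667.
Var(Y) = r(1−p)/p² = 7·0.833333 / 0.166667² = 210.0000000

210.00000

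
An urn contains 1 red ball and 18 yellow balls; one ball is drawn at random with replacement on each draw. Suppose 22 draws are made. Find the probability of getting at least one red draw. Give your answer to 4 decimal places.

0.6956

P(at least one) = 1 − P(none) = 1 − (1 − 0.052632)^22
= 1 − 0.304380 = 0.695620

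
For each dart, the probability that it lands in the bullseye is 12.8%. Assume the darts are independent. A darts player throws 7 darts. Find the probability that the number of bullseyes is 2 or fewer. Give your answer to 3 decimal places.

X ~ Binomial(7, 0.128); P(X ≤ 2) = Σ C(7,k) p^k (1−p)^(7−k) over k:
  k=0: C(7,0)·0.128^0·0.872^7 = 0.38337
  k=1: C(7,1)·0.128^1·0.872^6 = 0.39392
  k=2: C(7,2)·0.128^2·0.872^5 = 0.17347
Total = 0.95076

0.951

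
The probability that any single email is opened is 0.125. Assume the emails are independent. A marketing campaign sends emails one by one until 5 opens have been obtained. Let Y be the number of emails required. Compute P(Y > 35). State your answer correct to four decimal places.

0.5513

Needing more than 35 emails ⇔ fewer than 5 successes in the first 35. With X ~ Binomial(35, 0.125), P(Y > 35) = P(X ≤ 4).
  k=0: C(35,0)·0.125^0·0.875^35 = 0.009339
  k=1: C(35,1)·0.125^1·0.875^34 = 0.046693
  k=2: C(35,2)·0.125^2·0.875^33 = 0.113397
  k=3: C(35,3)·0.125^3·0.875^32 = 0.178196
  k=4: C(35,4)·0.125^4·0.875^31 = 0.203652
P(X ≤ 4) = 0.551277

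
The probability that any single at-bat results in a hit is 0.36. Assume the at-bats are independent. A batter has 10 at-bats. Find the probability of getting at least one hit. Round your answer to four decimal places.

P(at least one) = 1 − P(none) = 1 − (1 − 0.36)^10
= 1 − 0.011529 = 0.988471

0.9885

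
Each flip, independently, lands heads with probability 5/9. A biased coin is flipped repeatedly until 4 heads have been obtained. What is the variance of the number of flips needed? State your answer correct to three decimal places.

Y = total flips until the fourth success; negative binomial with r=4, p=0.555556.
Var(Y) = r(1−p)/p² = 4·0.444444 / 0.555556² = 5.76000

5.760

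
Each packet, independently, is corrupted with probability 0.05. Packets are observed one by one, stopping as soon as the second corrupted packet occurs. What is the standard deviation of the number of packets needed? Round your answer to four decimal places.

27.5681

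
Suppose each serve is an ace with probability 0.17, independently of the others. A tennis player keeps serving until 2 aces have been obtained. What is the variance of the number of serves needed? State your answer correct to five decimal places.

57.43945

Y = total serves until the second success; negative binomial with r=2, p=0.17.
Var(Y) = r(1−p)/p² = 2·0.83 / 0.17² = 57.4394464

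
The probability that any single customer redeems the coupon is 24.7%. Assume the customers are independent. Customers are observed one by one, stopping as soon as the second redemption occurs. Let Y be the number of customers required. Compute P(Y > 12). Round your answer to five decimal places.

0.16404

Needing more than 12 customers ⇔ fewer than 2 successes in the first 12. With X ~ Binomial(12, 0.247), P(Y > 12) = P(X ≤ 1).
  k=0: C(12,0)·0.247^0·0.753^12 = 0.0332307
  k=1: C(12,1)·0.247^1·0.753^11 = 0.1308046
P(X ≤ 1) = 0.1640353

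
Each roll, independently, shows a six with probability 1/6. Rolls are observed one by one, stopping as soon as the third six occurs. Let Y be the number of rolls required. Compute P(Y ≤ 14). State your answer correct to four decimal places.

Finishing within 14 rolls ⇔ at least 3 successes in the first 14. With X ~ Binomial(14, 0.166667), P(Y ≤ 14) = 1 − P(X ≤ 2).
  k=0: C(14,0)·0.166667^0·0.833333^14 = 0.077887
  k=1: C(14,1)·0.166667^1·0.833333^13 = 0.218082
  k=2: C(14,2)·0.166667^2·0.833333^12 = 0.283507
1 − 0.579476 = 0.420524

0.4205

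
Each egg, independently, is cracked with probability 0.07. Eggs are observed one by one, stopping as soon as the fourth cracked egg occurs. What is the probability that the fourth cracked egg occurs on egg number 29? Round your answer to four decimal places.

0.0128

Y = trial on which the fourth success occurs; negative binomial, r=4, p=0.07.
P(Y=29) = C(28,3) · p^4 · (1−p)^25
= 3276 · 2.401e-05 · 0.16296 = 0.012818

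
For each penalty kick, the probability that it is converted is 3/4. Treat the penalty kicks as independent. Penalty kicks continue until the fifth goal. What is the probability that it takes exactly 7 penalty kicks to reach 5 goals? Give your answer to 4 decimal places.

Y = trial on which the fifth success occurs; negative binomial, r=5, p=0.75.
P(Y=7) = C(6,4) · p^5 · (1−p)^2
= 15 · 0.2373 · 0.0625 = 0.222473

0.2225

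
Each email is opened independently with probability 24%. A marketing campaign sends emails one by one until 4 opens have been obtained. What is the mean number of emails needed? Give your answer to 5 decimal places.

16.66667

Y = total emails until the fourth success; negative binomial with r=4, p=0.24.
E[Y] = r / p = 4 / 0.24 = 16.6666667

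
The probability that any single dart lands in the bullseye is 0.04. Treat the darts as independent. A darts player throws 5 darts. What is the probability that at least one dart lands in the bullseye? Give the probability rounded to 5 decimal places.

0.18463

P(at least one) = 1 − P(none) = 1 − (1 − 0.04)^5
= 1 − 0.8153727 = 0.1846273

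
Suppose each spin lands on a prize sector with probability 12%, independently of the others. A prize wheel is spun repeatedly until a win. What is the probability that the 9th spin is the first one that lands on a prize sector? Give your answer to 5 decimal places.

Geometric (trials to first success), p = 0.12.
P(Y = 9) = (1−p)^8 · p = 0.35963 · 0.12 = 0.0431561

0.04316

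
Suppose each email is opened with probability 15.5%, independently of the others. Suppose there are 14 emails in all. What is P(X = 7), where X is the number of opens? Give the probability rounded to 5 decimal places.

0.00227

X ~ Binomial(n=14, p=0.155).
P(X=7) = C(14,7) · p^7 · (1−p)^7
= 3432 · 2.1494e-06 · 0.30761 = 0.0022692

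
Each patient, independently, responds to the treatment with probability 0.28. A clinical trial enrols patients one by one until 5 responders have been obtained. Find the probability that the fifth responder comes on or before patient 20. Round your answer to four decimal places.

Finishing within 20 patients ⇔ at least 5 successes in the first 20. With X ~ Binomial(20, 0.28), P(Y ≤ 20) = 1 − P(X ≤ 4).
  k=0: C(20,0)·0.28^0·0.72^20 = 0.001402
  k=1: C(20,1)·0.28^1·0.72^19 = 0.010902
  k=2: C(20,2)·0.28^2·0.72^18 = 0.040277
  k=3: C(20,3)·0.28^3·0.72^17 = 0.093979
  k=4: C(20,4)·0.28^4·0.72^16 = 0.155327
1 − 0.301886 = 0.698114

0.6981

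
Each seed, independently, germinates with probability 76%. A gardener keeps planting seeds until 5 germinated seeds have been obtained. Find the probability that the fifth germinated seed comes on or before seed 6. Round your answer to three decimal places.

0.558

Finishing within 6 seeds ⇔ at least 5 successes in the first 6. With X ~ Binomial(6, 0.76), P(Y ≤ 6) = 1 − P(X ≤ 4).
  k=0: C(6,0)·0.76^0·0.24^6 = 0.00019
  k=1: C(6,1)·0.76^1·0.24^5 = 0.00363
  k=2: C(6,2)·0.76^2·0.24^4 = 0.02875
  k=3: C(6,3)·0.76^3·0.24^3 = 0.12137
  k=4: C(6,4)·0.76^4·0.24^2 = 0.28825
1 − 0.44218 = 0.55782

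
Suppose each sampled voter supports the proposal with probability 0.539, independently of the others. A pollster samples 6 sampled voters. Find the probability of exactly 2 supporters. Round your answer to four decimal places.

0.1968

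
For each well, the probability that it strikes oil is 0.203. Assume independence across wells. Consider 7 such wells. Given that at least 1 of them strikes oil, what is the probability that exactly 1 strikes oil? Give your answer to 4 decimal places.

0.4577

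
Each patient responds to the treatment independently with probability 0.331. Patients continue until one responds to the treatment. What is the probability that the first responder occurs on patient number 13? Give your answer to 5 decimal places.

0.00266

Geometric (trials to first success), p = 0.331.
P(Y = 13) = (1−p)^12 · p = 0.0080374 · 0.331 = 0.0026604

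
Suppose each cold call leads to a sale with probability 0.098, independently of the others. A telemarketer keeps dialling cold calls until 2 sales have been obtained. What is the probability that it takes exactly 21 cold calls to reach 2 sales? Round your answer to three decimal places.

0.027

Y = trial on which the second success occurs; negative binomial, r=2, p=0.098.
P(Y=21) = C(20,1) · p^2 · (1−p)^19
= 20 · 0.009604 · 0.1409 = 0.02706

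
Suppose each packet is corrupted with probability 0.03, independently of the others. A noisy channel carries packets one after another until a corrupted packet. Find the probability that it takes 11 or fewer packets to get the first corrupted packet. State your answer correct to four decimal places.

Y = number of packets to the first success; geometric, p = 0.03.
P(Y ≤ 11) = 1 − (1−p)^11 = 1 − 0.715301 = 0.284699

0.2847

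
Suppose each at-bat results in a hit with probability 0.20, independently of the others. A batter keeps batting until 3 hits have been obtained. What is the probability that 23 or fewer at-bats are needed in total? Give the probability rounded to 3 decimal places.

Finishing within 23 at-bats ⇔ at least 3 successes in the first 23. With X ~ Binomial(23, 0.20), P(Y ≤ 23) = 1 − P(X ≤ 2).
  k=0: C(23,0)·0.20^0·0.80^23 = 0.00590
  k=1: C(23,1)·0.20^1·0.80^22 = 0.03394
  k=2: C(23,2)·0.20^2·0.80^21 = 0.09334
1 − 0.13319 = 0.86681

0.867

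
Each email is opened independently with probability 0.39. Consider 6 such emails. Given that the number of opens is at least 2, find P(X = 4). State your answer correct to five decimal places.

X ~ Binomial(6, 0.39). Want P(X=4 | X≥2) = P(X=4) / P(X≥2).
P(X=4) = C(6,4)·0.39^4·0.61^2 = 0.1291247
P(X≥2) = 1 − 0.0515204 − 0.1976355 = 0.7508441
Ratio = 0.1291247 / 0.7508441 = 0.1719727

0.17197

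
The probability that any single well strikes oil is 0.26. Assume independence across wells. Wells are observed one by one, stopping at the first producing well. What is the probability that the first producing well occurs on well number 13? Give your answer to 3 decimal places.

0.007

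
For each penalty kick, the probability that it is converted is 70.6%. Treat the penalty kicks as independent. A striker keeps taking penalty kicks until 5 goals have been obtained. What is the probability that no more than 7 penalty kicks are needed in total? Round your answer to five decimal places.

0.66064

Finishing within 7 penalty kicks ⇔ at least 5 successes in the first 7. With X ~ Binomial(7, 0.706), P(Y ≤ 7) = 1 − P(X ≤ 4).
  k=0: C(7,0)·0.706^0·0.294^7 = 0.0001899
  k=1: C(7,1)·0.706^1·0.294^6 = 0.0031914
  k=2: C(7,2)·0.706^2·0.294^5 = 0.0229914
  k=3: C(7,3)·0.706^3·0.294^4 = 0.0920177
  k=4: C(7,4)·0.706^4·0.294^3 = 0.2209677
1 − 0.3393581 = 0.6606419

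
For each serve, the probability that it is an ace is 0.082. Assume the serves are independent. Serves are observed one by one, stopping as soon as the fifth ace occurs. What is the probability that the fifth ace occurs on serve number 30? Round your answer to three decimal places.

0.010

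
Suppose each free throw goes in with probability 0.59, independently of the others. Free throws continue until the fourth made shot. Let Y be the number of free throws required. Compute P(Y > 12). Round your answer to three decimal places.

0.018

Needing more than 12 free throws ⇔ fewer than 4 successes in the first 12. With X ~ Binomial(12, 0.59), P(Y > 12) = P(X ≤ 3).
  k=0: C(12,0)·0.59^0·0.41^12 = 0.00002
  k=1: C(12,1)·0.59^1·0.41^11 = 0.00039
  k=2: C(12,2)·0.59^2·0.41^10 = 0.00308
  k=3: C(12,3)·0.59^3·0.41^9 = 0.01479
P(X ≤ 3) = 0.01829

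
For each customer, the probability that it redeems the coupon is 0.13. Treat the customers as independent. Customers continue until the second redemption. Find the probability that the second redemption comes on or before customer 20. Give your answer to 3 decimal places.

Finishing within 20 customers ⇔ at least 2 successes in the first 20. With X ~ Binomial(20, 0.13), P(Y ≤ 20) = 1 − P(X ≤ 1).
  k=0: C(20,0)·0.13^0·0.87^20 = 0.06171
  k=1: C(20,1)·0.13^1·0.87^19 = 0.18443
1 − 0.24615 = 0.75385

0.754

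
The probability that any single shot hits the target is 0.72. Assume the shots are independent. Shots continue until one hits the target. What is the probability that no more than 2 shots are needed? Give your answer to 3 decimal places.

0.922

Y = number of shots to the first success; geometric, p = 0.72.
P(Y ≤ 2) = 1 − (1−p)^2 = 1 − 0.07840 = 0.92160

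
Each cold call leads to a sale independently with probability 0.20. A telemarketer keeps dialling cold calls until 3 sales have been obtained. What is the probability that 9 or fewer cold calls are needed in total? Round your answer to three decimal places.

Finishing within 9 cold calls ⇔ at least 3 successes in the first 9. With X ~ Binomial(9, 0.20), P(Y ≤ 9) = 1 − P(X ≤ 2).
  k=0: C(9,0)·0.20^0·0.80^9 = 0.13422
  k=1: C(9,1)·0.20^1·0.80^8 = 0.30199
  k=2: C(9,2)·0.20^2·0.80^7 = 0.30199
1 − 0.73820 = 0.26180

0.262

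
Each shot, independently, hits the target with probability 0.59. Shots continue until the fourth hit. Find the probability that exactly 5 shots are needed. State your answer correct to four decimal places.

0.1987

Y = trial on which the fourth success occurs; negative binomial, r=4, p=0.59.
P(Y=5) = C(4,3) · p^4 · (1−p)^1
= 4 · 0.12117 · 0.41 = 0.198725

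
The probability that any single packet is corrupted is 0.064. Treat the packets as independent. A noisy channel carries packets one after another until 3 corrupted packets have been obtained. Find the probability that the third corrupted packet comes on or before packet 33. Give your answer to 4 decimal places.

Finishing within 33 packets ⇔ at least 3 successes in the first 33. With X ~ Binomial(33, 0.064), P(Y ≤ 33) = 1 − P(X ≤ 2).
  k=0: C(33,0)·0.064^0·0.936^33 = 0.112746
  k=1: C(33,1)·0.064^1·0.936^32 = 0.254402
  k=2: C(33,2)·0.064^2·0.936^31 = 0.278320
1 − 0.645469 = 0.354531

0.3545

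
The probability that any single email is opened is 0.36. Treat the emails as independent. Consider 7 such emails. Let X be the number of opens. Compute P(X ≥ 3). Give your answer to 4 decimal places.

0.4906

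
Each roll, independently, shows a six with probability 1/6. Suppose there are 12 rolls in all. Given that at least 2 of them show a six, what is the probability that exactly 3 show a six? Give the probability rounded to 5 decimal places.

X ~ Binomial(12, 0.166667). Want P(X=3 | X≥2) = P(X=3) / P(X≥2).
P(X=3) = C(12,3)·0.166667^3·0.833333^9 = 0.1973957
P(X≥2) = 1 − 0.1121567 − 0.2691760 = 0.6186674
Ratio = 0.1973957 / 0.6186674 = 0.3190660

0.31907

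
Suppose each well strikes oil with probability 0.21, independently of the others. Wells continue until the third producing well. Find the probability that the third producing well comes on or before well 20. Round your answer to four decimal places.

0.8230

Finishing within 20 wells ⇔ at least 3 successes in the first 20. With X ~ Binomial(20, 0.21), P(Y ≤ 20) = 1 − P(X ≤ 2).
  k=0: C(20,0)·0.21^0·0.79^20 = 0.008965
  k=1: C(20,1)·0.21^1·0.79^19 = 0.047661
  k=2: C(20,2)·0.21^2·0.79^18 = 0.120359
1 − 0.176985 = 0.823015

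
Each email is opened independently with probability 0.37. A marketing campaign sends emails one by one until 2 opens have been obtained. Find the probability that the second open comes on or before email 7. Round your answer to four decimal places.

Finishing within 7 emails ⇔ at least 2 successes in the first 7. With X ~ Binomial(7, 0.37), P(Y ≤ 7) = 1 − P(X ≤ 1).
  k=0: C(7,0)·0.37^0·0.63^7 = 0.039390
  k=1: C(7,1)·0.37^1·0.63^6 = 0.161936
1 − 0.201326 = 0.798674

0.7987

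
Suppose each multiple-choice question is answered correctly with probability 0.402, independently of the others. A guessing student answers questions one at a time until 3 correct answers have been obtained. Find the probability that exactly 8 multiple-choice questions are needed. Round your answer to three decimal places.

Y = trial on which the third success occurs; negative binomial, r=3, p=0.402.
P(Y=8) = C(7,2) · p^3 · (1−p)^5
= 21 · 0.064965 · 0.076473 = 0.10433

0.104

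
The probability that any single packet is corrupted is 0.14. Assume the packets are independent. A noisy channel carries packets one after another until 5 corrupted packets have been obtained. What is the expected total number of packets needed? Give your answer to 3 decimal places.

Y = total packets until the fifth success; negative binomial with r=5, p=0.14.
E[Y] = r / p = 5 / 0.14 = 35.71429

35.714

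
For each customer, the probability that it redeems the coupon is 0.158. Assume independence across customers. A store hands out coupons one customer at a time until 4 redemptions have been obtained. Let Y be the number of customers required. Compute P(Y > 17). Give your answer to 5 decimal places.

Needing more than 17 customers ⇔ fewer than 4 successes in the first 17. With X ~ Binomial(17, 0.158), P(Y > 17) = P(X ≤ 3).
  k=0: C(17,0)·0.158^0·0.842^17 = 0.0537410
  k=1: C(17,1)·0.158^1·0.842^16 = 0.1714350
  k=2: C(17,2)·0.158^2·0.842^15 = 0.2573561
  k=3: C(17,3)·0.158^3·0.842^14 = 0.2414624
P(X ≤ 3) = 0.7239944

0.72399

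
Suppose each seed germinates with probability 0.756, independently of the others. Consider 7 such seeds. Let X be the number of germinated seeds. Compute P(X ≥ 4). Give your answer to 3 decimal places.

0.935

X ~ Binomial(7, 0.756); P(X ≥ 4) = Σ C(7,k) p^k (1−p)^(7−k) over k:
  k=4: C(7,4)·0.756^4·0.244^3 = 0.16608
  k=5: C(7,5)·0.756^5·0.244^2 = 0.30875
  k=6: C(7,6)·0.756^6·0.244^1 = 0.31887
  k=7: C(7,7)·0.756^7·0.244^0 = 0.14114
Total = 0.93485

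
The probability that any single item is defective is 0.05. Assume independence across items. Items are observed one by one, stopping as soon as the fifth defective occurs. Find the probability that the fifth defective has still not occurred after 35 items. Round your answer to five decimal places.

0.97097

Needing more than 35 items ⇔ fewer than 5 successes in the first 35. With X ~ Binomial(35, 0.05), P(Y > 35) = P(X ≤ 4).
  k=0: C(35,0)·0.05^0·0.95^35 = 0.1660834
  k=1: C(35,1)·0.05^1·0.95^34 = 0.3059431
  k=2: C(35,2)·0.05^2·0.95^33 = 0.2737385
  k=3: C(35,3)·0.05^3·0.95^32 = 0.1584802
  k=4: C(35,4)·0.05^4·0.95^31 = 0.0667285
P(X ≤ 4) = 0.9709737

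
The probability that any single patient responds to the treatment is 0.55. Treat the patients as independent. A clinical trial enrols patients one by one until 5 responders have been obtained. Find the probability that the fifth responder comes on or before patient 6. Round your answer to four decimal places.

0.1636

Finishing within 6 patients ⇔ at least 5 successes in the first 6. With X ~ Binomial(6, 0.55), P(Y ≤ 6) = 1 − P(X ≤ 4).
  k=0: C(6,0)·0.55^0·0.45^6 = 0.008304
  k=1: C(6,1)·0.55^1·0.45^5 = 0.060894
  k=2: C(6,2)·0.55^2·0.45^4 = 0.186066
  k=3: C(6,3)·0.55^3·0.45^3 = 0.303218
  k=4: C(6,4)·0.55^4·0.45^2 = 0.277950
1 − 0.836433 = 0.163567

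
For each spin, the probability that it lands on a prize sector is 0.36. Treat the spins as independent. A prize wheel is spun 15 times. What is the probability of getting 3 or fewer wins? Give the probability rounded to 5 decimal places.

X ~ Binomial(15, 0.36); P(X ≤ 3) = Σ C(15,k) p^k (1−p)^(15−k) over k:
  k=0: C(15,0)·0.36^0·0.64^15 = 0.0012379
  k=1: C(15,1)·0.36^1·0.64^14 = 0.0104451
  k=2: C(15,2)·0.36^2·0.64^13 = 0.0411277
  k=3: C(15,3)·0.36^3·0.64^12 = 0.1002487
Total = 0.1530594

0.15306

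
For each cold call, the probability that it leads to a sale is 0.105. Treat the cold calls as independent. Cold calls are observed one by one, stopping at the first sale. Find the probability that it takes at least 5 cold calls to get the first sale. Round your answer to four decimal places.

0.6416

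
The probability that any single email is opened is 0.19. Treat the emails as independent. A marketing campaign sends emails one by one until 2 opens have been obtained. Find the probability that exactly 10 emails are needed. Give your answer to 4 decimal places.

0.0602

Y = trial on which the second success occurs; negative binomial, r=2, p=0.19.
P(Y=10) = C(9,1) · p^2 · (1−p)^8
= 9 · 0.0361 · 0.1853 = 0.060205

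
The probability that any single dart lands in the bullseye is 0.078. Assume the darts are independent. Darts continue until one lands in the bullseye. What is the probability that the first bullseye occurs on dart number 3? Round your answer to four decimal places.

Geometric (trials to first success), p = 0.078.
P(Y = 3) = (1−p)^2 · p = 0.85008 · 0.078 = 0.066307

0.0663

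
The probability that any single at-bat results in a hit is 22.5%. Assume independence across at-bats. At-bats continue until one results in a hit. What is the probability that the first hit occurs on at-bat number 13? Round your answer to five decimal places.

0.01056

Geometric (trials to first success), p = 0.225.
P(Y = 13) = (1−p)^12 · p = 0.046948 · 0.225 = 0.0105634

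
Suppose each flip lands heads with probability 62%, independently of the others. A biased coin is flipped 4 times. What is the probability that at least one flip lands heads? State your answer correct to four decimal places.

0.9791

P(at least one) = 1 − P(none) = 1 − (1 − 0.62)^4
= 1 − 0.020851 = 0.979149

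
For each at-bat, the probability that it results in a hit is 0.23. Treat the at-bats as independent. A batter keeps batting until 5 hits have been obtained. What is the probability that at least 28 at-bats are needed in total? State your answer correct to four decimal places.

0.2223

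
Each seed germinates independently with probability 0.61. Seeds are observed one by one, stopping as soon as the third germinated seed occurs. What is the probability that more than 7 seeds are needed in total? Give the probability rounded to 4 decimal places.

0.0869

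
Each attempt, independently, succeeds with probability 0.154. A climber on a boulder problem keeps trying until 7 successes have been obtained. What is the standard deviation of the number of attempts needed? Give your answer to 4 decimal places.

Y = total attempts until the seventh success; negative binomial with r=7, p=0.154.
SD(Y) = √[r(1−p)/p²] = √(249.704841) = 15.802052

15.8021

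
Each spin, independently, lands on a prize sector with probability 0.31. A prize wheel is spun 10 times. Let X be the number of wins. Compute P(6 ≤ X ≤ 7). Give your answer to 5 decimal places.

X ~ Binomial(10, 0.31); P(6 ≤ X ≤ 7) = Σ C(10,k) p^k (1−p)^(10−k) over k:
  k=6: C(10,6)·0.31^6·0.69^4 = 0.0422460
  k=7: C(10,7)·0.31^7·0.69^3 = 0.0108458
Total = 0.0530918

0.05309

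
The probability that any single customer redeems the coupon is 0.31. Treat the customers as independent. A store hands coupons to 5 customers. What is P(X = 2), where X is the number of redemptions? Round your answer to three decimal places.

X ~ Binomial(n=5, p=0.31).
P(X=2) = C(5,2) · p^2 · (1−p)^3
= 10 · 0.0961 · 0.32851 = 0.31570

0.316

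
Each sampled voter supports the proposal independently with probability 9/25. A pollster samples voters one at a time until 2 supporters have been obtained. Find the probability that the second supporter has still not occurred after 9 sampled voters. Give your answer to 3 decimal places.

Needing more than 9 sampled voters ⇔ fewer than 2 successes in the first 9. With X ~ Binomial(9, 0.36), P(Y > 9) = P(X ≤ 1).
  k=0: C(9,0)·0.36^0·0.64^9 = 0.01801
  k=1: C(9,1)·0.36^1·0.64^8 = 0.09120
P(X ≤ 1) = 0.10921

0.109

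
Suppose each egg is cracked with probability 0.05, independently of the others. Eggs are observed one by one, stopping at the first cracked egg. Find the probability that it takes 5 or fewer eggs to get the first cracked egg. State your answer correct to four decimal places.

0.2262

Y = number of eggs to the first success; geometric, p = 0.05.
P(Y ≤ 5) = 1 − (1−p)^5 = 1 − 0.773781 = 0.226219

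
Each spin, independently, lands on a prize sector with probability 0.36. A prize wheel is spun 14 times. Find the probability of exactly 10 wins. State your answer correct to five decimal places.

0.00614

X ~ Binomial(n=14, p=0.36).
P(X=10) = C(14,10) · p^10 · (1−p)^4
= 1001 · 3.6562e-05 · 0.16777 = 0.0061402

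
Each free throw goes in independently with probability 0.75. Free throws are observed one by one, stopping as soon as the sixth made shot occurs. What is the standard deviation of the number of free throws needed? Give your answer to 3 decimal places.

1.633

Y = total free throws until the sixth success; negative binomial with r=6, p=0.75.
SD(Y) = √[r(1−p)/p²] = √(2.66667) = 1.63299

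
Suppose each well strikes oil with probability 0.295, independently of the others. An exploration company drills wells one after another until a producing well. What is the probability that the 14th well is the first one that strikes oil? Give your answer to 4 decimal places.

Geometric (trials to first success), p = 0.295.
P(Y = 14) = (1−p)^13 · p = 0.010628 · 0.295 = 0.003135

0.0031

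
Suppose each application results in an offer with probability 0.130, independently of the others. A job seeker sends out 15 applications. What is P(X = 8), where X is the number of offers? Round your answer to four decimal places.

0.0002

X ~ Binomial(n=15, p=0.13).
P(X=8) = C(15,8) · p^8 · (1−p)^7
= 6435 · 8.1573e-08 · 0.37725 = 0.000198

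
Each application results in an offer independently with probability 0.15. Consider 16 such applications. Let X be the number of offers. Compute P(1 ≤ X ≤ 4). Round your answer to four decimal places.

0.8467

X ~ Binomial(16, 0.15); P(1 ≤ X ≤ 4) = Σ C(16,k) p^k (1−p)^(16−k) over k:
  k=1: C(16,1)·0.15^1·0.85^15 = 0.209650
  k=2: C(16,2)·0.15^2·0.85^14 = 0.277478
  k=3: C(16,3)·0.15^3·0.85^13 = 0.228511
  k=4: C(16,4)·0.15^4·0.85^12 = 0.131058
Total = 0.846698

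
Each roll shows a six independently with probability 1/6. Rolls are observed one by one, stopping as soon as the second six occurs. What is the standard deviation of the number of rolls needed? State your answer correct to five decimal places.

7.74597

Y = total rolls until the second success; negative binomial with r=2, p=0.166667.
SD(Y) = √[r(1−p)/p²] = √(60.0000000) = 7.7459667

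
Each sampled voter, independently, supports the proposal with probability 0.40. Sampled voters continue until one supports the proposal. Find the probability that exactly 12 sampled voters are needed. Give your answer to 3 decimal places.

0.001

Geometric (trials to first success), p = 0.40.
P(Y = 12) = (1−p)^11 · p = 0.003628 · 0.40 = 0.00145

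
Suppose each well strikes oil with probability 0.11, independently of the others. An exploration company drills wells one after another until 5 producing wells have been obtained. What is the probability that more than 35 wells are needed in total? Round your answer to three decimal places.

0.660

Needing more than 35 wells ⇔ fewer than 5 successes in the first 35. With X ~ Binomial(35, 0.11), P(Y > 35) = P(X ≤ 4).
  k=0: C(35,0)·0.11^0·0.89^35 = 0.01693
  k=1: C(35,1)·0.11^1·0.89^34 = 0.07324
  k=2: C(35,2)·0.11^2·0.89^33 = 0.15388
  k=3: C(35,3)·0.11^3·0.89^32 = 0.20920
  k=4: C(35,4)·0.11^4·0.89^31 = 0.20685
P(X ≤ 4) = 0.66010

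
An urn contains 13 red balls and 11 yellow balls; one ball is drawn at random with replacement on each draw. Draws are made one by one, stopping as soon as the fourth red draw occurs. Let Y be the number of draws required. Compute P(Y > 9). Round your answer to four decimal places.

0.1790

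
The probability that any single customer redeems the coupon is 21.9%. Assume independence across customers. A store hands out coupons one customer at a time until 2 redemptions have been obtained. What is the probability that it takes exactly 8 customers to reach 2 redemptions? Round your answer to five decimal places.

Y = trial on which the second success occurs; negative binomial, r=2, p=0.219.
P(Y=8) = C(7,1) · p^2 · (1−p)^6
= 7 · 0.047961 · 0.22694 = 0.0761890

0.07619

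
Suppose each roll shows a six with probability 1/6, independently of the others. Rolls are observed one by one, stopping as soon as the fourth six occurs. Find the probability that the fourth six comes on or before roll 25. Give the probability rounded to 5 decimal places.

Finishing within 25 rolls ⇔ at least 4 successes in the first 25. With X ~ Binomial(25, 0.166667), P(Y ≤ 25) = 1 − P(X ≤ 3).
  k=0: C(25,0)·0.166667^0·0.833333^25 = 0.0104826
  k=1: C(25,1)·0.166667^1·0.833333^24 = 0.0524130
  k=2: C(25,2)·0.166667^2·0.833333^23 = 0.1257912
  k=3: C(25,3)·0.166667^3·0.833333^22 = 0.1928798
1 − 0.3815665 = 0.6184335

0.61843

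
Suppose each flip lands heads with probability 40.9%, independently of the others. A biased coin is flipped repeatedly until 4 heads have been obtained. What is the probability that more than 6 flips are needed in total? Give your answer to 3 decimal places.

0.808

Needing more than 6 flips ⇔ fewer than 4 successes in the first 6. With X ~ Binomial(6, 0.409), P(Y > 6) = P(X ≤ 3).
  k=0: C(6,0)·0.409^0·0.591^6 = 0.04261
  k=1: C(6,1)·0.409^1·0.591^5 = 0.17693
  k=2: C(6,2)·0.409^2·0.591^4 = 0.30612
  k=3: C(6,3)·0.409^3·0.591^3 = 0.28246
P(X ≤ 3) = 0.80813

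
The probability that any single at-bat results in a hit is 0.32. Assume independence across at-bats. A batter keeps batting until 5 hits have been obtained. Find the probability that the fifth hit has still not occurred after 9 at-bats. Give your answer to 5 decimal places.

0.87481

Needing more than 9 at-bats ⇔ fewer than 5 successes in the first 9. With X ~ Binomial(9, 0.32), P(Y > 9) = P(X ≤ 4).
  k=0: C(9,0)·0.32^0·0.68^9 = 0.0310871
  k=1: C(9,1)·0.32^1·0.68^8 = 0.1316630
  k=2: C(9,2)·0.32^2·0.68^7 = 0.2478363
  k=3: C(9,3)·0.32^3·0.68^6 = 0.2721339
  k=4: C(9,4)·0.32^4·0.68^5 = 0.1920945
P(X ≤ 4) = 0.8748148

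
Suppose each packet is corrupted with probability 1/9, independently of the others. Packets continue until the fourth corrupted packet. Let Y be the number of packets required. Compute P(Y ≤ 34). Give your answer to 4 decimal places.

0.5314

Finishing within 34 packets ⇔ at least 4 successes in the first 34. With X ~ Binomial(34, 0.111111), P(Y ≤ 34) = 1 − P(X ≤ 3).
  k=0: C(34,0)·0.111111^0·0.888889^34 = 0.018231
  k=1: C(34,1)·0.111111^1·0.888889^33 = 0.077482
  k=2: C(34,2)·0.111111^2·0.888889^32 = 0.159807
  k=3: C(34,3)·0.111111^3·0.888889^31 = 0.213077
1 − 0.468598 = 0.531402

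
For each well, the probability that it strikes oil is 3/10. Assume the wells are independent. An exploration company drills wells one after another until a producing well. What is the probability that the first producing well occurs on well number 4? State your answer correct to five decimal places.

0.10290

Geometric (trials to first success), p = 0.30.
P(Y = 4) = (1−p)^3 · p = 0.343 · 0.30 = 0.1029000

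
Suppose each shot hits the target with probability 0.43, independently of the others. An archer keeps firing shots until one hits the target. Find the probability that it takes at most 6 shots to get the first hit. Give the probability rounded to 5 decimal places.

Y = number of shots to the first success; geometric, p = 0.43.
P(Y ≤ 6) = 1 − (1−p)^6 = 1 − 0.0342964 = 0.9657036

0.96570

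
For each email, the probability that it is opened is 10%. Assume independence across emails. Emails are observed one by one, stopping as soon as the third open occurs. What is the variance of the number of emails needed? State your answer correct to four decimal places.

270.0000

Y = total emails until the third success; negative binomial with r=3, p=0.10.
Var(Y) = r(1−p)/p² = 3·0.90 / 0.10² = 270.000000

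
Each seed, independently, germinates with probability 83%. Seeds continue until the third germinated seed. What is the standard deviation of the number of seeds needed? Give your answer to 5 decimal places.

Y = total seeds until the third success; negative binomial with r=3, p=0.83.
SD(Y) = √[r(1−p)/p²] = √(0.7403106) = 0.8604131

0.86041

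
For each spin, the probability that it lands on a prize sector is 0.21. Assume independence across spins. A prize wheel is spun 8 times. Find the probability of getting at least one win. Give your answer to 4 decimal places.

0.8483

P(at least one) = 1 − P(none) = 1 − (1 − 0.21)^8
= 1 − 0.151711 = 0.848289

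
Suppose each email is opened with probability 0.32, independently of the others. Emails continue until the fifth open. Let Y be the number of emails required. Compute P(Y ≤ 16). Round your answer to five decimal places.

0.61812

Finishing within 16 emails ⇔ at least 5 successes in the first 16. With X ~ Binomial(16, 0.32), P(Y ≤ 16) = 1 − P(X ≤ 4).
  k=0: C(16,0)·0.32^0·0.68^16 = 0.0020900
  k=1: C(16,1)·0.32^1·0.68^15 = 0.0157363
  k=2: C(16,2)·0.32^2·0.68^14 = 0.0555400
  k=3: C(16,3)·0.32^3·0.68^13 = 0.1219702
  k=4: C(16,4)·0.32^4·0.68^12 = 0.1865427
1 − 0.3818793 = 0.6181207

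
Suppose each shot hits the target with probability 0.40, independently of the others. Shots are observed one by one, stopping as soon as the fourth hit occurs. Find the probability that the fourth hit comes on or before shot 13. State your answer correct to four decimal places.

Finishing within 13 shots ⇔ at least 4 successes in the first 13. With X ~ Binomial(13, 0.40), P(Y ≤ 13) = 1 − P(X ≤ 3).
  k=0: C(13,0)·0.40^0·0.60^13 = 0.001306
  k=1: C(13,1)·0.40^1·0.60^12 = 0.011319
  k=2: C(13,2)·0.40^2·0.60^11 = 0.045277
  k=3: C(13,3)·0.40^3·0.60^10 = 0.110677
1 − 0.168580 = 0.831420

0.8314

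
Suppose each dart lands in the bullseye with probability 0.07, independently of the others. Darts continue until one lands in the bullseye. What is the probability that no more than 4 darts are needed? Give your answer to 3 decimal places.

Y = number of darts to the first success; geometric, p = 0.07.
P(Y ≤ 4) = 1 − (1−p)^4 = 1 − 0.74805 = 0.25195

0.252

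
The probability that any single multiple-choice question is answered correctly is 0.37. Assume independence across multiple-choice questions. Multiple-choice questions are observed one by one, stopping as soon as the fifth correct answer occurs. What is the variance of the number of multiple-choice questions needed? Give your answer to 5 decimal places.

23.00950

Y = total multiple-choice questions until the fifth success; negative binomial with r=5, p=0.37.
Var(Y) = r(1−p)/p² = 5·0.63 / 0.37² = 23.0094960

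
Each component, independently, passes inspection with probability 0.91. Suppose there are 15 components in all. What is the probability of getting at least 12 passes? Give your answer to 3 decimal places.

0.960

X ~ Binomial(15, 0.91); P(X ≥ 12) = Σ C(15,k) p^k (1−p)^(15−k) over k:
  k=12: C(15,12)·0.91^12·0.09^3 = 0.10696
  k=13: C(15,13)·0.91^13·0.09^2 = 0.24958
  k=14: C(15,14)·0.91^14·0.09^1 = 0.36051
  k=15: C(15,15)·0.91^15·0.09^0 = 0.24301
Total = 0.96006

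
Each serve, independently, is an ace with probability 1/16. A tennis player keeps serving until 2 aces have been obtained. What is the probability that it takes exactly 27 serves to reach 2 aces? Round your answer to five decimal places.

0.02023

Y = trial on which the second success occurs; negative binomial, r=2, p=0.0625.
P(Y=27) = C(26,1) · p^2 · (1−p)^25
= 26 · 0.0039062 · 0.1992 = 0.0202309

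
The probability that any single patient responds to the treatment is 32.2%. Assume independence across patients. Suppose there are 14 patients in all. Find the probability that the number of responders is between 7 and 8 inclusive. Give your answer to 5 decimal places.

0.11484

X ~ Binomial(14, 0.322); P(7 ≤ X ≤ 8) = Σ C(14,k) p^k (1−p)^(14−k) over k:
  k=7: C(14,7)·0.322^7·0.678^7 = 0.0811234
  k=8: C(14,8)·0.322^8·0.678^6 = 0.0337117
Total = 0.1148351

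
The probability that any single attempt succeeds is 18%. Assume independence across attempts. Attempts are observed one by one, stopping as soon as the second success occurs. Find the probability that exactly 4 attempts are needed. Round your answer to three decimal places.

0.065

Y = trial on which the second success occurs; negative binomial, r=2, p=0.18.
P(Y=4) = C(3,1) · p^2 · (1−p)^2
= 3 · 0.0324 · 0.6724 = 0.06536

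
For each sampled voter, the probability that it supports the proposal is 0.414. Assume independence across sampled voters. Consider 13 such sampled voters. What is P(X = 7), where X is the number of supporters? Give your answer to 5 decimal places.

0.14485

X ~ Binomial(n=13, p=0.414).
P(X=7) = C(13,7) · p^7 · (1−p)^6
= 1716 · 0.0020845 · 0.040494 = 0.1448456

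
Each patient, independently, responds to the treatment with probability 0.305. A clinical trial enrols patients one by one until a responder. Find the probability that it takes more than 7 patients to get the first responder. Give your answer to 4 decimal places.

Y = number of patients to the first success; geometric, p = 0.305.
P(Y > 7) = P(first 7 all fail) = (1−p)^7 = 0.078324

0.0783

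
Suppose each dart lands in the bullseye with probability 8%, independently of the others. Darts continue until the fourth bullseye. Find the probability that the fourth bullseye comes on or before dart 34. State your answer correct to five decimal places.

Finishing within 34 darts ⇔ at least 4 successes in the first 34. With X ~ Binomial(34, 0.08), P(Y ≤ 34) = 1 − P(X ≤ 3).
  k=0: C(34,0)·0.08^0·0.92^34 = 0.0587200
  k=1: C(34,1)·0.08^1·0.92^33 = 0.1736070
  k=2: C(34,2)·0.08^2·0.92^32 = 0.2490883
  k=3: C(34,3)·0.08^3·0.92^31 = 0.2310384
1 − 0.7124537 = 0.2875463

0.28755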